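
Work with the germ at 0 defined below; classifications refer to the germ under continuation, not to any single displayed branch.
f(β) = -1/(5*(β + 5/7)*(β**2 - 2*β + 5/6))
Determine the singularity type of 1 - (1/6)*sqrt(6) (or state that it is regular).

The denominator factor β**2 - 2*β + 5/6 vanishes at 1 - (1/6)*sqrt(6) and appears to the power 1; the numerator there equals -1/5, nonzero, and no other factor vanishes.
Hence a pole whose order is the multiplicity, 1.

The point is a pole of order 1.


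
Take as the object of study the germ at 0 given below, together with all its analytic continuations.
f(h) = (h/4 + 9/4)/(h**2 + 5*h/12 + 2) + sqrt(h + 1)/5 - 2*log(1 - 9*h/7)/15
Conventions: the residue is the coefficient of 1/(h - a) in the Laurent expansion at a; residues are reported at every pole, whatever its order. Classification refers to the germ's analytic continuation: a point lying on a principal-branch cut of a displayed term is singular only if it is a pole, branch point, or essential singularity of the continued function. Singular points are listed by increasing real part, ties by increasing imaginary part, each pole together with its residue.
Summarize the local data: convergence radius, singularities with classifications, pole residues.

Denominator factor (h**2 + 5*h/12 + 2): discriminant -1127/144, complex-conjugate roots (-5/24) + ((7/24)*sqrt(23))*i and (-5/24) - ((7/24)*sqrt(23))*i; poles of order 1, moduli sqrt(2) and sqrt(2).
Branch term (1/5)*sqrt(1 - h/(-1)): its argument vanishes at h = -1, a square-root branch point, modulus 1.
Branch term (-2/15)*log(1 - h/(7/9)): its argument vanishes at h = 7/9, a logarithmic branch point, modulus 7/9.
The radius of convergence is the smallest modulus among the singular points: 7/9.
The branch terms are analytic at (-5/24) - ((7/24)*sqrt(23))*i and contribute nothing to the residue; only the rational part matters.
The factor h**2 + 5*h/12 + 2 splits as (h - a)(h - a') with a = (-5/24) - ((7/24)*sqrt(23))*i, a' = (-5/24) + ((7/24)*sqrt(23))*i. At the order-1 pole a set g(h) = (h - a)*(rational part) = [h/4 + 9/4] / (h - a').
Simple pole: residue = g(a) at a = (-5/24) - ((7/24)*sqrt(23))*i, which is (1/8) + ((211/1288)*sqrt(23))*i.
The branch terms are analytic at (-5/24) + ((7/24)*sqrt(23))*i and contribute nothing to the residue; only the rational part matters.
The factor h**2 + 5*h/12 + 2 splits as (h - a)(h - a') with a = (-5/24) + ((7/24)*sqrt(23))*i, a' = (-5/24) - ((7/24)*sqrt(23))*i. At the order-1 pole a set g(h) = (h - a)*(rational part) = [h/4 + 9/4] / (h - a').
Simple pole: residue = g(a) at a = (-5/24) + ((7/24)*sqrt(23))*i, which is (1/8) - ((211/1288)*sqrt(23))*i.
List the singular points by increasing real part (a conjugate pair: the negative imaginary part first).

Radius of convergence at 0: 7/9.
At -1: an algebraic (square-root) branch point.
At (-5/24) - ((7/24)*sqrt(23))*i: a pole of order 1; residue (1/8) + ((211/1288)*sqrt(23))*i.
At (-5/24) + ((7/24)*sqrt(23))*i: a pole of order 1; residue (1/8) - ((211/1288)*sqrt(23))*i.
At 7/9: a logarithmic branch point.


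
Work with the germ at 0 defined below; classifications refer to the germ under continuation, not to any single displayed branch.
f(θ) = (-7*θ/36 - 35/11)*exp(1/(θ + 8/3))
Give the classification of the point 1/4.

The point is a regular point.

There is no denominator, hence no pole anywhere.
The essential point of exp(1/(θ - (-8/3))) is -8/3, not 1/4.
So the germ continues analytically to 1/4.


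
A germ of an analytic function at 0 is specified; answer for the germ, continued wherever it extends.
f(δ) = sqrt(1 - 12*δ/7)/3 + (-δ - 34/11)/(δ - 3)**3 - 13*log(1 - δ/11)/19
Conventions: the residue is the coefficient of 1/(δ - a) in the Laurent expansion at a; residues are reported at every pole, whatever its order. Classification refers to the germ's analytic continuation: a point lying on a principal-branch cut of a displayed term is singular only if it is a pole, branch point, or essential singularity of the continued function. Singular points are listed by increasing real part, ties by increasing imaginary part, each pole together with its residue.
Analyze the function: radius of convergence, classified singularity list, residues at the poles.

Denominator factor (δ - 3)^3: pole of order 3 at 3, modulus 3.
Branch term (-13/19)*log(1 - δ/(11)): its argument vanishes at δ = 11, a logarithmic branch point, modulus 11.
Branch term (1/3)*sqrt(1 - δ/(7/12)): its argument vanishes at δ = 7/12, a square-root branch point, modulus 7/12.
The radius of convergence is the smallest modulus among the singular points: 7/12.
The branch terms are analytic at 3 and contribute nothing to the residue; only the rational part matters.
At the order-3 pole 3 set g(δ) = (δ - (3))^3*(rational part) = -δ - 34/11.
Order-3 pole: residue = g''(a)/2; g''(3) = 0, so the residue is 0.
List the singular points by increasing real part (a conjugate pair: the negative imaginary part first).

Radius of convergence at 0: 7/12.
At 7/12: an algebraic (square-root) branch point.
At 3: a pole of order 3; residue 0.
At 11: a logarithmic branch point.


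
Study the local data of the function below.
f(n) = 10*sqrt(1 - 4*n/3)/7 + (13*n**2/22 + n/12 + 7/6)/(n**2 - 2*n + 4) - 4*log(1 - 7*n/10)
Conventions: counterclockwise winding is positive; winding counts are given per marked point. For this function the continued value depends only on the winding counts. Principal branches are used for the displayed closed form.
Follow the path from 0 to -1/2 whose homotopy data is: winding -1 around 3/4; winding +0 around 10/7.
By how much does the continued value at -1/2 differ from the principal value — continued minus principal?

Continued minus principal equals -(20/21)*sqrt(15).

The rational part is single-valued and drops out of the difference; each branch term changes only by its own monodromy.
(-4)*log(1 - n/(10/7)): winding 0 around 10/7, so this term returns to its principal value, contribution 0.
(10/7)*sqrt(1 - n/(3/4)): winding -1 is odd, the square root flips sign, contributing -2*(10/7)*sqrt(1 - (-1/2)/(3/4)) = -2*(10/7)*sqrt(5/3) = -(20/21)*sqrt(15).
Summing the contributions at n = -1/2 gives -(20/21)*sqrt(15).


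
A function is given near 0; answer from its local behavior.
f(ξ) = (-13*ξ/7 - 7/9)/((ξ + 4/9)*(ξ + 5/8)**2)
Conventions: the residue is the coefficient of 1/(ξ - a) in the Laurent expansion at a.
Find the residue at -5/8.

At the order-2 pole -5/8 set g(ξ) = (ξ - (-5/8))^2*f(ξ) = (-13*ξ/7 - 7/9)/(ξ + 4/9).
Order-2 pole: residue = g'(a); g'(-5/8) = -1728/1183, so the residue is -1728/1183.

The residue is -1728/1183.


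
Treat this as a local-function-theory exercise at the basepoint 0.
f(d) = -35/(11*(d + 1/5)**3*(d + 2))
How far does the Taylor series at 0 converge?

The radius of convergence is 1/5.

Denominator factor (d + 1/5)^3: pole of order 3 at -1/5, modulus 1/5.
Denominator factor (d + 2): pole of order 1 at -2, modulus 2.
The radius of convergence is the smallest modulus among the singular points: 1/5.


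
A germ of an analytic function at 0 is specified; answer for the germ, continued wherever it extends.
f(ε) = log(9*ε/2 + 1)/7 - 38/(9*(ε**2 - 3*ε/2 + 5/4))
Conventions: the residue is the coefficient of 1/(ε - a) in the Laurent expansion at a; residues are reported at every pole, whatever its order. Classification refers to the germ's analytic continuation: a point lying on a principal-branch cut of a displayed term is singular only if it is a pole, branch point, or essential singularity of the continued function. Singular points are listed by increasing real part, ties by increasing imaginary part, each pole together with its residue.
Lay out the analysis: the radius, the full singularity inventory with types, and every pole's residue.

Radius of convergence at 0: 2/9.
At -2/9: a logarithmic branch point.
At (3/4) - ((1/4)*sqrt(11))*i: a pole of order 1; residue -((76/99)*sqrt(11))*i.
At (3/4) + ((1/4)*sqrt(11))*i: a pole of order 1; residue ((76/99)*sqrt(11))*i.

Denominator factor (ε**2 - 3*ε/2 + 5/4): discriminant -11/4, complex-conjugate roots (3/4) + ((1/4)*sqrt(11))*i and (3/4) - ((1/4)*sqrt(11))*i; poles of order 1, moduli (1/2)*sqrt(5) and (1/2)*sqrt(5).
Branch term (1/7)*log(1 - ε/(-2/9)): its argument vanishes at ε = -2/9, a logarithmic branch point, modulus 2/9.
The radius of convergence is the smallest modulus among the singular points: 2/9.
The branch term is analytic at (3/4) - ((1/4)*sqrt(11))*i and contributes nothing to the residue; only the rational part matters.
The factor ε**2 - 3*ε/2 + 5/4 splits as (ε - a)(ε - a') with a = (3/4) - ((1/4)*sqrt(11))*i, a' = (3/4) + ((1/4)*sqrt(11))*i. At the order-1 pole a set g(ε) = (ε - a)*(rational part) = [-38/9] / (ε - a').
Simple pole: residue = g(a) at a = (3/4) - ((1/4)*sqrt(11))*i, which is -((76/99)*sqrt(11))*i.
The branch term is analytic at (3/4) + ((1/4)*sqrt(11))*i and contributes nothing to the residue; only the rational part matters.
The factor ε**2 - 3*ε/2 + 5/4 splits as (ε - a)(ε - a') with a = (3/4) + ((1/4)*sqrt(11))*i, a' = (3/4) - ((1/4)*sqrt(11))*i. At the order-1 pole a set g(ε) = (ε - a)*(rational part) = [-38/9] / (ε - a').
Simple pole: residue = g(a) at a = (3/4) + ((1/4)*sqrt(11))*i, which is ((76/99)*sqrt(11))*i.
List the singular points by increasing real part (a conjugate pair: the negative imaginary part first).


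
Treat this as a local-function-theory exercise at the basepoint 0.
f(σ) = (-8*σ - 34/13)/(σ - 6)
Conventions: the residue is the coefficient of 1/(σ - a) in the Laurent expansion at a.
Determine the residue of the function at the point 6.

At the order-1 pole 6 set g(σ) = (σ - (6))*f(σ) = -8*σ - 34/13.
Simple pole: residue = g(a) at a = 6, which is -658/13.

The residue is -658/13.


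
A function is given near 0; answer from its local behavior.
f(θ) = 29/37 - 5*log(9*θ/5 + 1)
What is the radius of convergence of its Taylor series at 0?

Branch term (-5)*log(1 - θ/(-5/9)): its argument vanishes at θ = -5/9, a logarithmic branch point, modulus 5/9.
The radius of convergence is the smallest modulus among the singular points: 5/9.

The radius of convergence is 5/9.


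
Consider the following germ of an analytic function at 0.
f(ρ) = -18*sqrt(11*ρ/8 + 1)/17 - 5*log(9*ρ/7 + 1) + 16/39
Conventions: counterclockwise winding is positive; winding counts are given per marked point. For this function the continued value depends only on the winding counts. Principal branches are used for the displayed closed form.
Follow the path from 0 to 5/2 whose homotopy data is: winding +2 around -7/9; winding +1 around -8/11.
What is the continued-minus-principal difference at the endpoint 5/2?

Continued minus principal equals ((9/17)*sqrt(71)) - ((20)*pi)*i.

The rational part is single-valued and drops out of the difference; each branch term changes only by its own monodromy.
(-18/17)*sqrt(1 - ρ/(-8/11)): winding +1 is odd, the square root flips sign, contributing -2*(-18/17)*sqrt(1 - (5/2)/(-8/11)) = -2*(-18/17)*sqrt(71/16) = (9/17)*sqrt(71).
(-5)*log(1 - ρ/(-7/9)): each positive loop around -7/9 adds 2*pi*i to the log, so winding +2 contributes (-5)*(2)*2*pi*i = -(20)*pi*i.
Summing the contributions at ρ = 5/2 gives ((9/17)*sqrt(71)) - ((20)*pi)*i.


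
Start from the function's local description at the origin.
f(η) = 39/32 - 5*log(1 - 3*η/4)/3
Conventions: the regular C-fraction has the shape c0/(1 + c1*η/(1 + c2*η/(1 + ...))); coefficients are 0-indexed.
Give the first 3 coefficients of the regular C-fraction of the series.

The regular C-fraction coefficients are [39/32, -40/39, 203/312].

Taylor coefficients (expand at 0): a_0 = 39/32, a_1 = 5/4, a_2 = 15/32.
c0 = a_0 = 39/32. Peel one level at a time: if S = 1 + c*η/S' with S'(0) = 1, then c is the η-coefficient of S and S' = c*η/(S - 1).
S_1 = c0/f = 1 + (-40/39)*η + (1015/1521)*η^2 + ...; c1 = -40/39.
S_2 = c1*η/(S_1 - 1) = 1 + (203/312)*η + ...; c2 = 203/312.


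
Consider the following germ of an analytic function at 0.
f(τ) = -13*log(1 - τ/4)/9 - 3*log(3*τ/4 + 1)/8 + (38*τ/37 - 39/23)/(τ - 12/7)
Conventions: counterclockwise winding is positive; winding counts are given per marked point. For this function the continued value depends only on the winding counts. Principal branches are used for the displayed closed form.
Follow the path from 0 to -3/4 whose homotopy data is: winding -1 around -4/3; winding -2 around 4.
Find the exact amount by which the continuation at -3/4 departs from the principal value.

Continued minus principal equals (235/36)*pi*i.

The rational part is single-valued and drops out of the difference; each branch term changes only by its own monodromy.
(-3/8)*log(1 - τ/(-4/3)): each positive loop around -4/3 adds 2*pi*i to the log, so winding -1 contributes (-3/8)*(-1)*2*pi*i = (3/4)*pi*i.
(-13/9)*log(1 - τ/(4)): each positive loop around 4 adds 2*pi*i to the log, so winding -2 contributes (-13/9)*(-2)*2*pi*i = (52/9)*pi*i.
Summing the contributions at τ = -3/4 gives (235/36)*pi*i.


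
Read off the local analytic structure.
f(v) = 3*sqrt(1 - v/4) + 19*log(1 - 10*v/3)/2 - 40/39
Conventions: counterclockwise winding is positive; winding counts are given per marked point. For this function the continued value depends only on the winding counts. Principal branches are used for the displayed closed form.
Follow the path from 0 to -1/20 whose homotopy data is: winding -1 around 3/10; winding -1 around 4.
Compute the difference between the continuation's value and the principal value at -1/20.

The rational part is single-valued and drops out of the difference; each branch term changes only by its own monodromy.
(19/2)*log(1 - v/(3/10)): each positive loop around 3/10 adds 2*pi*i to the log, so winding -1 contributes (19/2)*(-1)*2*pi*i = -(19)*pi*i.
(3)*sqrt(1 - v/(4)): winding -1 is odd, the square root flips sign, contributing -2*(3)*sqrt(1 - (-1/20)/(4)) = -2*(3)*sqrt(81/80) = -(27/10)*sqrt(5).
Summing the contributions at v = -1/20 gives (-(27/10)*sqrt(5)) - ((19)*pi)*i.

Continued minus principal equals (-(27/10)*sqrt(5)) - ((19)*pi)*i.


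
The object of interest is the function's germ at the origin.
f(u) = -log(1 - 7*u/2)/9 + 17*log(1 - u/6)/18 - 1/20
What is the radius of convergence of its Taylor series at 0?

The radius of convergence is 2/7.

Branch term (17/18)*log(1 - u/(6)): its argument vanishes at u = 6, a logarithmic branch point, modulus 6.
Branch term (-1/9)*log(1 - u/(2/7)): its argument vanishes at u = 2/7, a logarithmic branch point, modulus 2/7.
The radius of convergence is the smallest modulus among the singular points: 2/7.


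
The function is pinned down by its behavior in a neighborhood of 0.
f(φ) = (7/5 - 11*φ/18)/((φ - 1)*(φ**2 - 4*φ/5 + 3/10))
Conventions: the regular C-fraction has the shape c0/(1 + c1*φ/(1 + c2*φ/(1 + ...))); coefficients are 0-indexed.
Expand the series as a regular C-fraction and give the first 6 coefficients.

Taylor coefficients (expand at 0): a_0 = -14/3, a_1 = -407/27, a_2 = -2209/81, a_3 = -6101/243, a_4 = 15545/729, a_5 = 301639/2187.
c0 = a_0 = -14/3. Peel one level at a time: if S = 1 + c*φ/S' with S'(0) = 1, then c is the φ-coefficient of S and S' = c*φ/(S - 1).
S_1 = c0/f = 1 + (-407/126)*φ + (72871/15876)*φ^2 + ...; c1 = -407/126.
S_2 = c1*φ/(S_1 - 1) = 1 + (72871/51282)*φ + (266286/165649)*φ^2 + ...; c2 = 72871/51282.
S_3 = c2*φ/(S_2 - 1) = 1 + (-33552036/29658497)*φ + (1117206300/5310182641)*φ^2 + ...; c3 = -33552036/29658497.
S_4 = c3*φ/(S_3 - 1) = 1 + (5413130525/29106790659)*φ + (27065652625/159543526041)*φ^2 + ...; c4 = 5413130525/29106790659.
S_5 = c4*φ/(S_4 - 1) = 1 + (-364355/399429)*φ + ...; c5 = -364355/399429.

The regular C-fraction coefficients are [-14/3, -407/126, 72871/51282, -33552036/29658497, 5413130525/29106790659, -364355/399429].


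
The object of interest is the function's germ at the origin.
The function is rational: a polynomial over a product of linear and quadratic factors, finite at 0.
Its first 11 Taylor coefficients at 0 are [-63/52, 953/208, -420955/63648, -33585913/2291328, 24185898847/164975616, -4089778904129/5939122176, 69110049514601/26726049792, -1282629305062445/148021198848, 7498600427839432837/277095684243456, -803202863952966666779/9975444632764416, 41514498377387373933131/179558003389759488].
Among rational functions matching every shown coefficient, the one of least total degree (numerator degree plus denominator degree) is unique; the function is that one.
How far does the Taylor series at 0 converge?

No rational of total degree below 9 reproduces all 11 coefficients; solving the [2/7] Pade equations on them gives f(k) = (-19*k**2/17 - 23*k/9 - 7/13)/((k + 4/9)**3*(k**2 + 2*k + 9/4)**2), whose expansion matches every shown term.
Denominator factor (k + 4/9)^3: pole of order 3 at -4/9, modulus 4/9.
Denominator factor (k**2 + 2*k + 9/4)^2: discriminant -5, complex-conjugate roots (-1) + ((1/2)*sqrt(5))*i and (-1) - ((1/2)*sqrt(5))*i; poles of order 2, moduli 3/2 and 3/2.
The radius of convergence is the smallest modulus among the singular points: 4/9.

The radius of convergence is 4/9.


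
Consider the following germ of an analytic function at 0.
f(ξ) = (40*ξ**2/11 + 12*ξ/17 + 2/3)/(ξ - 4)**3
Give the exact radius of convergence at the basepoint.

The radius of convergence is 4.

Denominator factor (ξ - 4)^3: pole of order 3 at 4, modulus 4.
The radius of convergence is the smallest modulus among the singular points: 4.


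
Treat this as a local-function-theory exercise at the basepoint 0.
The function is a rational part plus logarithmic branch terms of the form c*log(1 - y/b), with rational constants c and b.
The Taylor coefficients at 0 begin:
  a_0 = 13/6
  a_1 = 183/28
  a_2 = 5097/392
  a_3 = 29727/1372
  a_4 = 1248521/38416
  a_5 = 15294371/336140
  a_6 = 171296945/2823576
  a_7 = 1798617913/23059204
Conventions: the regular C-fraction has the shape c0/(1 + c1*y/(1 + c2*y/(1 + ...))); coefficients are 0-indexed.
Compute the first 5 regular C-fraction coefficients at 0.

Taylor coefficients (read off): a_0 = 13/6, a_1 = 183/28, a_2 = 5097/392, a_3 = 29727/1372, a_4 = 1248521/38416.
c0 = a_0 = 13/6. Peel one level at a time: if S = 1 + c*y/S' with S'(0) = 1, then c is the y-coefficient of S and S' = c*y/(S - 1).
S_1 = c0/f = 1 + (-549/182)*y + (51309/16562)*y^2 + ...; c1 = -549/182.
S_2 = c1*y/(S_1 - 1) = 1 + (5701/5551)*y + (468805/729316)*y^2 + ...; c2 = 5701/5551.
S_3 = c2*y/(S_2 - 1) = 1 + (-6094465/9737308)*y + (4351049105/76443295152)*y^2 + ...; c3 = -6094465/9737308.
S_4 = c3*y/(S_3 - 1) = 1 + (4083292237/44900642724)*y + ...; c4 = 4083292237/44900642724.

The regular C-fraction coefficients are [13/6, -549/182, 5701/5551, -6094465/9737308, 4083292237/44900642724].


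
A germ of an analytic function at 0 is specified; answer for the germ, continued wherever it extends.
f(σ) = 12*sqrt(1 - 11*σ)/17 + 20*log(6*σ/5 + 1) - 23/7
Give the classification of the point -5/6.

The point is a logarithmic branch point.

The term (20)*log(1 - σ/(-5/6)) has argument 1 - -5/6/(-5/6) = 0 at -5/6: a logarithmic (infinitely-sheeted) branch point; the remaining terms are analytic or single-valued there.


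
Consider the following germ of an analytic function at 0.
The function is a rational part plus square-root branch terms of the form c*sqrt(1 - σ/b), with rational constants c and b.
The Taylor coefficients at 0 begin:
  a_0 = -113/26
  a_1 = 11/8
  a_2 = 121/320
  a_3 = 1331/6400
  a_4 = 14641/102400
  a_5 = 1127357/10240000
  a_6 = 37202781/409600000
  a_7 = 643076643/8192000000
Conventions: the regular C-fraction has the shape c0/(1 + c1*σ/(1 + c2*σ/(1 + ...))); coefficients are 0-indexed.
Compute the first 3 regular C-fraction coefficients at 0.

The regular C-fraction coefficients are [-113/26, 143/452, -2673/4520].

Taylor coefficients (read off): a_0 = -113/26, a_1 = 11/8, a_2 = 121/320.
c0 = a_0 = -113/26. Peel one level at a time: if S = 1 + c*σ/S' with S'(0) = 1, then c is the σ-coefficient of S and S' = c*σ/(S - 1).
S_1 = c0/f = 1 + (143/452)*σ + (382239/2043040)*σ^2 + ...; c1 = 143/452.
S_2 = c1*σ/(S_1 - 1) = 1 + (-2673/4520)*σ + ...; c2 = -2673/4520.


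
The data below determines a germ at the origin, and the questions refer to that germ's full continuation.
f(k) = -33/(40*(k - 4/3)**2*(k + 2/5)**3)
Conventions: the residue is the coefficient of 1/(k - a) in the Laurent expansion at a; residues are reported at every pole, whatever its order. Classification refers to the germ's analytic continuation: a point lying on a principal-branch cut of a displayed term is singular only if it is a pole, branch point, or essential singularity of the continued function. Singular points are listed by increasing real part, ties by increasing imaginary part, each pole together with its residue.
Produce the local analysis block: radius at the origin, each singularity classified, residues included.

Radius of convergence at 0: 2/5.
At -2/5: a pole of order 3; residue -1002375/3655808.
At 4/3: a pole of order 2; residue 1002375/3655808.

Denominator factor (k + 2/5)^3: pole of order 3 at -2/5, modulus 2/5.
Denominator factor (k - 4/3)^2: pole of order 2 at 4/3, modulus 4/3.
The radius of convergence is the smallest modulus among the singular points: 2/5.
At the order-3 pole -2/5 set g(k) = (k - (-2/5))^3*f(k) = -33/(40*(k - 4/3)**2).
Order-3 pole: residue = g''(a)/2; g''(-2/5) = -1002375/1827904, so the residue is -1002375/3655808.
At the order-2 pole 4/3 set g(k) = (k - (4/3))^2*f(k) = -33/(40*(k + 2/5)**3).
Order-2 pole: residue = g'(a); g'(4/3) = 1002375/3655808, so the residue is 1002375/3655808.
List the singular points by increasing real part (a conjugate pair: the negative imaginary part first).


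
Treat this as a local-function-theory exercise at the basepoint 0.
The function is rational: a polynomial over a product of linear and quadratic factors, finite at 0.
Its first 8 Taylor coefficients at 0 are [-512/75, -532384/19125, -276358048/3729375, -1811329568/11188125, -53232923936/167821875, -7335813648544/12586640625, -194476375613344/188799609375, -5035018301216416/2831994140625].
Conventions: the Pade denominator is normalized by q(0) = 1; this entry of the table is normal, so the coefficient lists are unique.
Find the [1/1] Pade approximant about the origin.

Taylor coefficients needed (read off): a_0 = -512/75, a_1 = -532384/19125, a_2 = -276358048/3729375.
Write the denominator as Q(χ) = 1 + q1*χ. Requiring Q*f - P = O(χ^3) with deg P <= 1 kills the coefficients of χ^2..χ^2 in Q*f:
  χ^2: a_2 + q1*a_1 = 0, i.e. -276358048/3729375 + (-532384/19125)*q1 = 0.
Solving this linear system: q1 = -8636189/3244215.
The numerator is Q*f truncated at degree 1: P0 = a_0 = -512/75; P1 = a_1 + q1*a_0 = -4441683872/459597125.

The Pade approximant has numerator coefficients [-512/75, -4441683872/459597125]; denominator coefficients [1, -8636189/3244215].


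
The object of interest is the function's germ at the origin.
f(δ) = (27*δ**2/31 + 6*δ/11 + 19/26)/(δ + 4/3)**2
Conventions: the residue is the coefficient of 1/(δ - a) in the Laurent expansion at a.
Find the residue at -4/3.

At the order-2 pole -4/3 set g(δ) = (δ - (-4/3))^2*f(δ) = 27*δ**2/31 + 6*δ/11 + 19/26.
Order-2 pole: residue = g'(a); g'(-4/3) = -606/341, so the residue is -606/341.

The residue is -606/341.


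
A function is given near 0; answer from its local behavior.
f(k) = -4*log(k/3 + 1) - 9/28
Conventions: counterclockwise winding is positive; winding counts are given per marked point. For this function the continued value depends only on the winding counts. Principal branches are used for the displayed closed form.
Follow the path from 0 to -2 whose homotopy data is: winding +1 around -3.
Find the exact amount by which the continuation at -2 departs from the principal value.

The rational part is single-valued and drops out of the difference; each branch term changes only by its own monodromy.
(-4)*log(1 - k/(-3)): each positive loop around -3 adds 2*pi*i to the log, so winding +1 contributes (-4)*(1)*2*pi*i = -(8)*pi*i.
Summing the contributions at k = -2 gives -(8)*pi*i.

Continued minus principal equals -(8)*pi*i.


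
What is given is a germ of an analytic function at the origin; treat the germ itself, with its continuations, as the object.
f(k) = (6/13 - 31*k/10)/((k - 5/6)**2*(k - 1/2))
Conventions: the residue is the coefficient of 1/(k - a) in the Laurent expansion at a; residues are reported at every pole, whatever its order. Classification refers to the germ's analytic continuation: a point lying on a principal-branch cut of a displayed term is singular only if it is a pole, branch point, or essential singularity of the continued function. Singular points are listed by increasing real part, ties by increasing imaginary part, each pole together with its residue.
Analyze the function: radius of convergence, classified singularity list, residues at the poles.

Radius of convergence at 0: 1/2.
At 1/2: a pole of order 1; residue -2547/260.
At 5/6: a pole of order 2; residue 2547/260.

Denominator factor (k - 5/6)^2: pole of order 2 at 5/6, modulus 5/6.
Denominator factor (k - 1/2): pole of order 1 at 1/2, modulus 1/2.
The radius of convergence is the smallest modulus among the singular points: 1/2.
At the order-1 pole 1/2 set g(k) = (k - (1/2))*f(k) = (6/13 - 31*k/10)/(k - 5/6)**2.
Simple pole: residue = g(a) at a = 1/2, which is -2547/260.
At the order-2 pole 5/6 set g(k) = (k - (5/6))^2*f(k) = (6/13 - 31*k/10)/(k - 1/2).
Order-2 pole: residue = g'(a); g'(5/6) = 2547/260, so the residue is 2547/260.
List the singular points by increasing real part (a conjugate pair: the negative imaginary part first).


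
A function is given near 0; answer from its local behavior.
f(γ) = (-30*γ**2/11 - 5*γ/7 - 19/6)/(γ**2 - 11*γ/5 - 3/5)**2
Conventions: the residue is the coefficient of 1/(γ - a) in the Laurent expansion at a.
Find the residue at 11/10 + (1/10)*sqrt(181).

The factor γ**2 - 11*γ/5 - 3/5 splits as (γ - a)(γ - a') with a = 11/10 + (1/10)*sqrt(181), a' = 11/10 - (1/10)*sqrt(181). At the order-2 pole a set g(γ) = (γ - a)^2*f(γ) = [-30*γ**2/11 - 5*γ/7 - 19/6] / (γ - a')^2.
Order-2 pole: residue = g'(a); g'(11/10 + (1/10)*sqrt(181)) = (133750/7567791)*sqrt(181), so the residue is (133750/7567791)*sqrt(181).

The residue is (133750/7567791)*sqrt(181).


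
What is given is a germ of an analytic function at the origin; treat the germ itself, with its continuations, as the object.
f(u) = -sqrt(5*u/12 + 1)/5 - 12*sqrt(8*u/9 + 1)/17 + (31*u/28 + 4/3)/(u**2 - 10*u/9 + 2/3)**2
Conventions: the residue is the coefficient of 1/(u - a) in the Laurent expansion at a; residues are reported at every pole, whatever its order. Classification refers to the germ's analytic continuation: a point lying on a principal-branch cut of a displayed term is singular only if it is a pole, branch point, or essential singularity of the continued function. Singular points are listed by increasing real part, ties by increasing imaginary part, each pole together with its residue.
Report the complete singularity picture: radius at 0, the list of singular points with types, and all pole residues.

Radius of convergence at 0: (1/3)*sqrt(6).
At -12/5: an algebraic (square-root) branch point.
At -9/8: an algebraic (square-root) branch point.
At (5/9) - ((1/9)*sqrt(29))*i: a pole of order 2; residue ((39771/94192)*sqrt(29))*i.
At (5/9) + ((1/9)*sqrt(29))*i: a pole of order 2; residue -((39771/94192)*sqrt(29))*i.

Denominator factor (u**2 - 10*u/9 + 2/3)^2: discriminant -116/81, complex-conjugate roots (5/9) + ((1/9)*sqrt(29))*i and (5/9) - ((1/9)*sqrt(29))*i; poles of order 2, moduli (1/3)*sqrt(6) and (1/3)*sqrt(6).
Branch term (-12/17)*sqrt(1 - u/(-9/8)): its argument vanishes at u = -9/8, a square-root branch point, modulus 9/8.
Branch term (-1/5)*sqrt(1 - u/(-12/5)): its argument vanishes at u = -12/5, a square-root branch point, modulus 12/5.
The radius of convergence is the smallest modulus among the singular points: (1/3)*sqrt(6).
The branch terms are analytic at (5/9) - ((1/9)*sqrt(29))*i and contribute nothing to the residue; only the rational part matters.
The factor u**2 - 10*u/9 + 2/3 splits as (u - a)(u - a') with a = (5/9) - ((1/9)*sqrt(29))*i, a' = (5/9) + ((1/9)*sqrt(29))*i. At the order-2 pole a set g(u) = (u - a)^2*(rational part) = [31*u/28 + 4/3] / (u - a')^2.
Order-2 pole: residue = g'(a); g'((5/9) - ((1/9)*sqrt(29))*i) = ((39771/94192)*sqrt(29))*i, so the residue is ((39771/94192)*sqrt(29))*i.
The branch terms are analytic at (5/9) + ((1/9)*sqrt(29))*i and contribute nothing to the residue; only the rational part matters.
The factor u**2 - 10*u/9 + 2/3 splits as (u - a)(u - a') with a = (5/9) + ((1/9)*sqrt(29))*i, a' = (5/9) - ((1/9)*sqrt(29))*i. At the order-2 pole a set g(u) = (u - a)^2*(rational part) = [31*u/28 + 4/3] / (u - a')^2.
Order-2 pole: residue = g'(a); g'((5/9) + ((1/9)*sqrt(29))*i) = -((39771/94192)*sqrt(29))*i, so the residue is -((39771/94192)*sqrt(29))*i.
List the singular points by increasing real part (a conjugate pair: the negative imaginary part first).


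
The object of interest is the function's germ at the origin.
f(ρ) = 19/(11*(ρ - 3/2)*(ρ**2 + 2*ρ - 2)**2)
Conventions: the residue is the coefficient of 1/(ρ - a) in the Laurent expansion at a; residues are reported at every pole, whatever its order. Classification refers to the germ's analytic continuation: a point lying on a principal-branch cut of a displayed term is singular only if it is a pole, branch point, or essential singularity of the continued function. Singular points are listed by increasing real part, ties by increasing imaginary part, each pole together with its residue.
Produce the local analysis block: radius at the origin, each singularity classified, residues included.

Radius of convergence at 0: -1 + sqrt(3).
At -1 - sqrt(3): a pole of order 2; residue -152/1859 + (95/3042)*sqrt(3).
At -1 + sqrt(3): a pole of order 2; residue -152/1859 - (95/3042)*sqrt(3).
At 3/2: a pole of order 1; residue 304/1859.

Denominator factor (ρ - 3/2): pole of order 1 at 3/2, modulus 3/2.
Denominator factor (ρ**2 + 2*ρ - 2)^2: discriminant 12, real irrational roots -1 + sqrt(3) and -1 - sqrt(3); poles of order 2, moduli -1 + sqrt(3) and 1 + sqrt(3).
The radius of convergence is the smallest modulus among the singular points: -1 + sqrt(3).
The factor ρ**2 + 2*ρ - 2 splits as (ρ - a)(ρ - a') with a = -1 - sqrt(3), a' = -1 + sqrt(3). At the order-2 pole a set g(ρ) = (ρ - a)^2*f(ρ) = [19/(11*(ρ - 3/2))] / (ρ - a')^2.
Order-2 pole: residue = g'(a); g'(-1 - sqrt(3)) = -152/1859 + (95/3042)*sqrt(3), so the residue is -152/1859 + (95/3042)*sqrt(3).
The factor ρ**2 + 2*ρ - 2 splits as (ρ - a)(ρ - a') with a = -1 + sqrt(3), a' = -1 - sqrt(3). At the order-2 pole a set g(ρ) = (ρ - a)^2*f(ρ) = [19/(11*(ρ - 3/2))] / (ρ - a')^2.
Order-2 pole: residue = g'(a); g'(-1 + sqrt(3)) = -152/1859 - (95/3042)*sqrt(3), so the residue is -152/1859 - (95/3042)*sqrt(3).
At the order-1 pole 3/2 set g(ρ) = (ρ - (3/2))*f(ρ) = 19/(11*(ρ**2 + 2*ρ - 2)**2).
Simple pole: residue = g(a) at a = 3/2, which is 304/1859.
List the singular points by increasing real part (a conjugate pair: the negative imaginary part first).


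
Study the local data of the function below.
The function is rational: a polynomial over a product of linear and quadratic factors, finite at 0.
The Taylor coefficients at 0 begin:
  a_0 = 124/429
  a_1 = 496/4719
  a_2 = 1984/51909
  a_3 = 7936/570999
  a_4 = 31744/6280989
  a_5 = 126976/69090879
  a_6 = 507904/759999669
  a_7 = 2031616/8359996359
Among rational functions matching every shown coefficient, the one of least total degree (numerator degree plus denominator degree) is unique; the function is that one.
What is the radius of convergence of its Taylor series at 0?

No rational of total degree below 1 reproduces all 8 coefficients; solving the [0/1] Pade equations on them gives f(ρ) = -31/(39*(ρ - 11/4)), whose expansion matches every shown term.
Denominator factor (ρ - 11/4): pole of order 1 at 11/4, modulus 11/4.
The radius of convergence is the smallest modulus among the singular points: 11/4.

The radius of convergence is 11/4.


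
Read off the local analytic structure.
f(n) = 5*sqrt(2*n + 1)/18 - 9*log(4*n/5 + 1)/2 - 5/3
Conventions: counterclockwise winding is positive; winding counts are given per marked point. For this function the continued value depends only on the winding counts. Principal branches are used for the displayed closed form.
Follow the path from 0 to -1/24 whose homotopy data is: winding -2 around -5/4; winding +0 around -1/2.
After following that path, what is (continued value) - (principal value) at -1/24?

Continued minus principal equals (18)*pi*i.

The rational part is single-valued and drops out of the difference; each branch term changes only by its own monodromy.
(5/18)*sqrt(1 - n/(-1/2)): winding +0 is even, the square root returns to the same sheet, contribution 0.
(-9/2)*log(1 - n/(-5/4)): each positive loop around -5/4 adds 2*pi*i to the log, so winding -2 contributes (-9/2)*(-2)*2*pi*i = (18)*pi*i.
Summing the contributions at n = -1/24 gives (18)*pi*i.


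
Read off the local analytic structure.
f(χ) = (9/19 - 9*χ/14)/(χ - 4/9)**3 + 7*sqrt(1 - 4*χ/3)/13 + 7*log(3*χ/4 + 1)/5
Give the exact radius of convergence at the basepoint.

Denominator factor (χ - 4/9)^3: pole of order 3 at 4/9, modulus 4/9.
Branch term (7/13)*sqrt(1 - χ/(3/4)): its argument vanishes at χ = 3/4, a square-root branch point, modulus 3/4.
Branch term (7/5)*log(1 - χ/(-4/3)): its argument vanishes at χ = -4/3, a logarithmic branch point, modulus 4/3.
The radius of convergence is the smallest modulus among the singular points: 4/9.

The radius of convergence is 4/9.


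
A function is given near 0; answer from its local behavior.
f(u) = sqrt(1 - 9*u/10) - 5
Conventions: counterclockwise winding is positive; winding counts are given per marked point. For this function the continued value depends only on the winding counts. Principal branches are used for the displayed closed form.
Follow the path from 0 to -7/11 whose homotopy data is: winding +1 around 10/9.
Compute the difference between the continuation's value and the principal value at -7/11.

The rational part is single-valued and drops out of the difference; each branch term changes only by its own monodromy.
(1)*sqrt(1 - u/(10/9)): winding +1 is odd, the square root flips sign, contributing -2*(1)*sqrt(1 - (-7/11)/(10/9)) = -2*(1)*sqrt(173/110) = -(1/55)*sqrt(19030).
Summing the contributions at u = -7/11 gives -(1/55)*sqrt(19030).

Continued minus principal equals -(1/55)*sqrt(19030).


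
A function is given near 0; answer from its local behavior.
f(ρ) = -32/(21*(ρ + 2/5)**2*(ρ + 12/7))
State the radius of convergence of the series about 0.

Denominator factor (ρ + 12/7): pole of order 1 at -12/7, modulus 12/7.
Denominator factor (ρ + 2/5)^2: pole of order 2 at -2/5, modulus 2/5.
The radius of convergence is the smallest modulus among the singular points: 2/5.

The radius of convergence is 2/5.


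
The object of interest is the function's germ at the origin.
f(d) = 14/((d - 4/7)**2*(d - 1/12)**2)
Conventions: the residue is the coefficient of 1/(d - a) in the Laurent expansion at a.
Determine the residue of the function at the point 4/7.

At the order-2 pole 4/7 set g(d) = (d - (4/7))^2*f(d) = 14/(d - 1/12)**2.
Order-2 pole: residue = g'(a); g'(4/7) = -16595712/68921, so the residue is -16595712/68921.

The residue is -16595712/68921.


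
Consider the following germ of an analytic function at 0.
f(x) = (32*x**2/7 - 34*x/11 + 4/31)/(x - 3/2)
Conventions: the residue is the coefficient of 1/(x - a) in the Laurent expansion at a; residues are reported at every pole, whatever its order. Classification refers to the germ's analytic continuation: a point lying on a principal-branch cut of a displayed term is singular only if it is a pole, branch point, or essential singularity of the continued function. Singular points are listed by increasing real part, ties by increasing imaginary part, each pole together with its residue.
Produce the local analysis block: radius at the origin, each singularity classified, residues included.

Denominator factor (x - 3/2): pole of order 1 at 3/2, modulus 3/2.
The radius of convergence is the smallest modulus among the singular points: 3/2.
At the order-1 pole 3/2 set g(x) = (x - (3/2))*f(x) = 32*x**2/7 - 34*x/11 + 4/31.
Simple pole: residue = g(a) at a = 3/2, which is 13793/2387.

Radius of convergence at 0: 3/2.
At 3/2: a pole of order 1; residue 13793/2387.


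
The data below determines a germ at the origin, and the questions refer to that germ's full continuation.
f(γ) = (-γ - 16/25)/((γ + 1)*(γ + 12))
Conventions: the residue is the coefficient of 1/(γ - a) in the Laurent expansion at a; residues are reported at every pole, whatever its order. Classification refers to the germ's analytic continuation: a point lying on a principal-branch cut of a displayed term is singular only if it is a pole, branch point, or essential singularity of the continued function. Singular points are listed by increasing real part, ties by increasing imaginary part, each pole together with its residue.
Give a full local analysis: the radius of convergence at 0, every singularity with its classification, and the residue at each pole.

Denominator factor (γ + 1): pole of order 1 at -1, modulus 1.
Denominator factor (γ + 12): pole of order 1 at -12, modulus 12.
The radius of convergence is the smallest modulus among the singular points: 1.
At the order-1 pole -12 set g(γ) = (γ - (-12))*f(γ) = (-γ - 16/25)/(γ + 1).
Simple pole: residue = g(a) at a = -12, which is -284/275.
At the order-1 pole -1 set g(γ) = (γ - (-1))*f(γ) = (-γ - 16/25)/(γ + 12).
Simple pole: residue = g(a) at a = -1, which is 9/275.
List the singular points by increasing real part (a conjugate pair: the negative imaginary part first).

Radius of convergence at 0: 1.
At -12: a pole of order 1; residue -284/275.
At -1: a pole of order 1; residue 9/275.


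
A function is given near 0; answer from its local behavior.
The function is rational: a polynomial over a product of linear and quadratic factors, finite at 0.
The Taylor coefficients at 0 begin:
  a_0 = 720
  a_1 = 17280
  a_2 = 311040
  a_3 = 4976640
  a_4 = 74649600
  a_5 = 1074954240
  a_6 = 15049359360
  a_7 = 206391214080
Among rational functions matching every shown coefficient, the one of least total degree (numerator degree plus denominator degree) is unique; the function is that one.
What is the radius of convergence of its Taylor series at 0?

The radius of convergence is 1/12.

No rational of total degree below 2 reproduces all 8 coefficients; solving the [0/2] Pade equations on them gives f(ω) = 5/(ω - 1/12)**2, whose expansion matches every shown term.
Denominator factor (ω - 1/12)^2: pole of order 2 at 1/12, modulus 1/12.
The radius of convergence is the smallest modulus among the singular points: 1/12.


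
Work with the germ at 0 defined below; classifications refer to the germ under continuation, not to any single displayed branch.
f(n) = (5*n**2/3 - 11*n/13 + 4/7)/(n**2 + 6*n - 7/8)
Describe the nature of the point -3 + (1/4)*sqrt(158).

The point is a pole of order 1.

The denominator factor n**2 + 6*n - 7/8 vanishes at -3 + (1/4)*sqrt(158) and appears to the power 1; the numerator there equals 75497/2184 - (141/52)*sqrt(158), nonzero, and no other factor vanishes.
Hence a pole whose order is the multiplicity, 1.


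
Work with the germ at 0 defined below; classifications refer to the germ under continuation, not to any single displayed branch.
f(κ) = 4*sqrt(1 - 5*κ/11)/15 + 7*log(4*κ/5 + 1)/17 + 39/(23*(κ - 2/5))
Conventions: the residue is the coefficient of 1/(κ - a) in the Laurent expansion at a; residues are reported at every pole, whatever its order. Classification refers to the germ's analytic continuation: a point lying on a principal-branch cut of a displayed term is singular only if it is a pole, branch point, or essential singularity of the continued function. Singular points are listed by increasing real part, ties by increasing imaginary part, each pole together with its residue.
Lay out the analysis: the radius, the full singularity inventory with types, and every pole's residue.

Denominator factor (κ - 2/5): pole of order 1 at 2/5, modulus 2/5.
Branch term (4/15)*sqrt(1 - κ/(11/5)): its argument vanishes at κ = 11/5, a square-root branch point, modulus 11/5.
Branch term (7/17)*log(1 - κ/(-5/4)): its argument vanishes at κ = -5/4, a logarithmic branch point, modulus 5/4.
The radius of convergence is the smallest modulus among the singular points: 2/5.
The branch terms are analytic at 2/5 and contribute nothing to the residue; only the rational part matters.
At the order-1 pole 2/5 set g(κ) = (κ - (2/5))*(rational part) = 39/23.
Simple pole: residue = g(a) at a = 2/5, which is 39/23.
List the singular points by increasing real part (a conjugate pair: the negative imaginary part first).

Radius of convergence at 0: 2/5.
At -5/4: a logarithmic branch point.
At 2/5: a pole of order 1; residue 39/23.
At 11/5: an algebraic (square-root) branch point.
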